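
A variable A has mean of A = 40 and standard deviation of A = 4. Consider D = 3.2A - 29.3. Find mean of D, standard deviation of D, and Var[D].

mean of D = 98.7, standard deviation of D = 12.8, Var[D] = 163.84

D = 3.2A - 29.3 is linear with a = 3.2, b = -29.3.
mean of D = a·mean of A + b = 3.2·40 + (-29.3) = 98.7.
standard deviation of D = |a|·standard deviation of A = |3.2|·4 = 12.8.
Var[A] = 4² = 16.
Var[D] = a²·Var[A] = 3.2²·16 = 163.84 (the additive constant -29.3 does not affect variance).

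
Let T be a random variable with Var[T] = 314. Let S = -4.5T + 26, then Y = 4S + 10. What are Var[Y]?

Var[Y] = 101736

Var[S] = (-4.5)²·314 = 6358.5.
Var[Y] = 4²·6358.5 = 101736.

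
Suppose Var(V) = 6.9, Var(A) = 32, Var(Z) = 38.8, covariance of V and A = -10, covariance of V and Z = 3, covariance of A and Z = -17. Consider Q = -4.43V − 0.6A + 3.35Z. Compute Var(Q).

Var(Q) = a²·Var(V) + b²·Var(A) + c²·Var(Z) + 2ab·covariance of V and A + 2ac·covariance of V and Z + 2bc·covariance of A and Z, with a = -4.43, b = -0.6, c = 3.35.
= 135.41181 + 11.52 + 435.433 + (-53.16) + (-89.043) + 68.34
= 508.50181.

Var(Q) = 508.50181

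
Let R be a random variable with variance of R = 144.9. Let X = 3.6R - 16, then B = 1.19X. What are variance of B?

variance of B = 2659.2998544

variance of X = 3.6²·144.9 = 1877.904.
variance of B = 1.19²·1877.904 = 2659.2998544.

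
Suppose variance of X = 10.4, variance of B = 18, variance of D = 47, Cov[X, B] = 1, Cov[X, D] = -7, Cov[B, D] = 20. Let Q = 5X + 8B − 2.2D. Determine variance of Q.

variance of Q = a²·variance of X + b²·variance of B + c²·variance of D + 2ab·Cov[X, B] + 2ac·Cov[X, D] + 2bc·Cov[B, D], with a = 5, b = 8, c = -2.2.
= 260 + 1152 + 227.48 + 80 + 154 + (-704)
= 1169.48.

variance of Q = 1169.48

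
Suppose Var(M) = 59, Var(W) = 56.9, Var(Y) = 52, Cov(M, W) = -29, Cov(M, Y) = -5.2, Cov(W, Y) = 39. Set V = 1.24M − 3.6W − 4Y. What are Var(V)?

Var(V) = 3093.8384

Var(V) = a²·Var(M) + b²·Var(W) + c²·Var(Y) + 2ab·Cov(M, W) + 2ac·Cov(M, Y) + 2bc·Cov(W, Y), with a = 1.24, b = -3.6, c = -4.
= 90.7184 + 737.424 + 832 + 258.912 + 51.584 + 1123.2
= 3093.8384.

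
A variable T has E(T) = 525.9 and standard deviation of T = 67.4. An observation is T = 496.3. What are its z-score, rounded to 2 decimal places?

z = (T − E(T)) / standard deviation of T = (496.3 − 525.9) / 67.4 ≈ -0.44.

z = -0.44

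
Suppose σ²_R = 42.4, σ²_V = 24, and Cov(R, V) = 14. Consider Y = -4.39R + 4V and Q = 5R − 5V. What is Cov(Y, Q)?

Cov(Y, Q) = -823.38

By bilinearity, Cov(Y, Q) = ac·σ²_R + bd·σ²_V + (ad+bc)·Cov(R, V), with a=-4.39, b=4, c=5, d=-5.
ac·σ²_R = (-4.39)·5·42.4 = -930.68
bd·σ²_V = 4·(-5)·24 = -480
(ad+bc)·Cov(R, V) = (41.95)·14 = 587.3
Cov(Y, Q) = -930.68 + (-480) + 587.3 = -823.38.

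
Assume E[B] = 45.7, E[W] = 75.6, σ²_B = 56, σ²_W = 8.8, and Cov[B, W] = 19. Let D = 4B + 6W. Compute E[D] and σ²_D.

E[D] = 636.4, σ²_D = 2124.8

E[D] = 4·E[B] + 6·E[W] = 4·45.7 + 6·75.6 = 636.4.
σ²_D = a²·σ²_B + b²·σ²_W + 2ab·Cov[B, W] with a = 4, b = 6.
= 4²·56 + 6²·8.8 + 2·4·6·19
= 896 + 316.8 + 912 = 2124.8.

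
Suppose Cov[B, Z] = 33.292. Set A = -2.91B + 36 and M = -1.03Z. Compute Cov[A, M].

Cov[A, M] = 99.7861116

Cov[A, M] = a·c·Cov[B, Z] = (-2.91)·(-1.03)·33.292 = 99.7861116. Additive constants drop out.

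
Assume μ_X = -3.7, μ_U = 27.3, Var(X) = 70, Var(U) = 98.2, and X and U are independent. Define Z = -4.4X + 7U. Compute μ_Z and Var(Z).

μ_Z = 207.38, Var(Z) = 6167

μ_Z = (-4.4)·μ_X + 7·μ_U = (-4.4)·(-3.7) + 7·27.3 = 207.38.
Var(Z) = a²·Var(X) + b²·Var(U) + 2ab·Cov(X, U) with a = -4.4, b = 7.
Independence gives Cov(X, U) = 0.
= (-4.4)²·70 + 7²·98.2 + 2·(-4.4)·7·0
= 1355.2 + 4811.8 + 0 = 6167.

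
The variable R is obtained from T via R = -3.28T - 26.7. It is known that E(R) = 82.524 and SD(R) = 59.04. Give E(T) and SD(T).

E(T) = -33.3, SD(T) = 18

From R = -3.28T - 26.7: E(R) = a·E(T) + b, so E(T) = (E(R) − b)/a = (82.524 − (-26.7))/(-3.28) = -33.3.
SD(R) = |a|·SD(T), so SD(T) = 59.04/|-3.28| = 18.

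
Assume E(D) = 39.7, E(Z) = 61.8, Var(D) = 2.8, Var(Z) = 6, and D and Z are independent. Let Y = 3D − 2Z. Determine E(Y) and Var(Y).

E(Y) = -4.5, Var(Y) = 49.2

E(Y) = 3·E(D) + (-2)·E(Z) = 3·39.7 + (-2)·61.8 = -4.5.
Var(Y) = a²·Var(D) + b²·Var(Z) + 2ab·covariance of D and Z with a = 3, b = -2.
Independence gives covariance of D and Z = 0.
= 3²·2.8 + (-2)²·6 + 2·3·(-2)·0
= 25.2 + 24 + 0 = 49.2.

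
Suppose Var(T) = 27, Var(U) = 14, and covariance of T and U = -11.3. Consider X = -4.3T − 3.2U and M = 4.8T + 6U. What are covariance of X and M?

covariance of X and M = -360.972

By bilinearity, covariance of X and M = ac·Var(T) + bd·Var(U) + (ad+bc)·covariance of T and U, with a=-4.3, b=-3.2, c=4.8, d=6.
ac·Var(T) = (-4.3)·4.8·27 = -557.28
bd·Var(U) = (-3.2)·6·14 = -268.8
(ad+bc)·covariance of T and U = (-41.16)·(-11.3) = 465.108
covariance of X and M = -557.28 + (-268.8) + 465.108 = -360.972.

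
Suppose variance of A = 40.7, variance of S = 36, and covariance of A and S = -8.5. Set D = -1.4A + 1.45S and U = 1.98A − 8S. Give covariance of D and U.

By bilinearity, covariance of D and U = ac·variance of A + bd·variance of S + (ad+bc)·covariance of A and S, with a=-1.4, b=1.45, c=1.98, d=-8.
ac·variance of A = (-1.4)·1.98·40.7 = -112.8204
bd·variance of S = 1.45·(-8)·36 = -417.6
(ad+bc)·covariance of A and S = (14.071)·(-8.5) = -119.6035
covariance of D and U = -112.8204 + (-417.6) + (-119.6035) = -650.0239.

covariance of D and U = -650.0239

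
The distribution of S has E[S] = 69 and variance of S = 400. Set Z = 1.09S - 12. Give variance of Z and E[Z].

variance of Z = 475.24, E[Z] = 63.21

Z = 1.09S - 12 is linear with a = 1.09, b = -12.
variance of Z = a²·variance of S = 1.09²·400 = 475.24 (the additive constant -12 does not affect variance).
E[Z] = a·E[S] + b = 1.09·69 + (-12) = 63.21.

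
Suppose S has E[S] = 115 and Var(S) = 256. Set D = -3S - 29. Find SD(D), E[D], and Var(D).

SD(D) = 48, E[D] = -374, Var(D) = 2304

D = -3S - 29 is linear with a = -3, b = -29.
SD(S) = √256 = 16.
SD(D) = |a|·SD(S) = |-3|·16 = 48.
E[D] = a·E[S] + b = (-3)·115 + (-29) = -374.
Var(D) = a²·Var(S) = (-3)²·256 = 2304 (the additive constant -29 does not affect variance).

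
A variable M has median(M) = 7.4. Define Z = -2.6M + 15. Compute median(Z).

median(Z) = -4.24

A linear map preserves order up to sign, so median(Z) = a·median(M) + b = (-2.6)·7.4 + 15 = -4.24.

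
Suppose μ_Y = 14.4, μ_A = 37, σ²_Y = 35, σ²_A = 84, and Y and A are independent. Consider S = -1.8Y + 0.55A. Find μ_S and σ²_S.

μ_S = (-1.8)·μ_Y + 0.55·μ_A = (-1.8)·14.4 + 0.55·37 = -5.57.
σ²_S = a²·σ²_Y + b²·σ²_A + 2ab·covariance of Y and A with a = -1.8, b = 0.55.
Independence gives covariance of Y and A = 0.
= (-1.8)²·35 + 0.55²·84 + 2·(-1.8)·0.55·0
= 113.4 + 25.41 + 0 = 138.81.

μ_S = -5.57, σ²_S = 138.81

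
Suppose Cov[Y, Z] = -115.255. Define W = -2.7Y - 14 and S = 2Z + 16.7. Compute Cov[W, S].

Cov[W, S] = a·c·Cov[Y, Z] = (-2.7)·2·(-115.255) = 622.377. Additive constants drop out.

Cov[W, S] = 622.377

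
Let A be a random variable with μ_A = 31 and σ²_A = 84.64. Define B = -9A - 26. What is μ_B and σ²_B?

μ_B = -305, σ²_B = 6855.84

B = -9A - 26 is linear with a = -9, b = -26.
μ_B = a·μ_A + b = (-9)·31 + (-26) = -305.
σ²_B = a²·σ²_A = (-9)²·84.64 = 6855.84 (the additive constant -26 does not affect variance).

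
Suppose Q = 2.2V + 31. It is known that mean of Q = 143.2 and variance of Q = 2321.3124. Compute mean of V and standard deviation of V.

From Q = 2.2V + 31: mean of Q = a·mean of V + b, so mean of V = (mean of Q − b)/a = (143.2 − 31)/2.2 = 51.
standard deviation of Q = √2321.3124 = 48.18.
standard deviation of Q = |a|·standard deviation of V, so standard deviation of V = 48.18/|2.2| = 21.9.

mean of V = 51, standard deviation of V = 21.9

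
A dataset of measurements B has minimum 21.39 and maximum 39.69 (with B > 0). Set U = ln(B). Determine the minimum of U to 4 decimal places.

ln(B) is increasing on this domain, so min(U) comes from min(B) = 21.39: min(U) = ln(21.39) ≈ 3.0629.

min(U) = 3.0629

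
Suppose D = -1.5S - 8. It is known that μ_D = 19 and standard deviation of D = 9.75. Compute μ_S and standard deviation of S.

From D = -1.5S - 8: μ_D = a·μ_S + b, so μ_S = (μ_D − b)/a = (19 − (-8))/(-1.5) = -18.
standard deviation of D = |a|·standard deviation of S, so standard deviation of S = 9.75/|-1.5| = 6.5.

μ_S = -18, standard deviation of S = 6.5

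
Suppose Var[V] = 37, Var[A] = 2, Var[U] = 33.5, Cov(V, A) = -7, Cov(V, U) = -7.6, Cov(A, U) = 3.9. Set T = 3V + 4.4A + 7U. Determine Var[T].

Var[T] = 1749.46

Var[T] = a²·Var[V] + b²·Var[A] + c²·Var[U] + 2ab·Cov(V, A) + 2ac·Cov(V, U) + 2bc·Cov(A, U), with a = 3, b = 4.4, c = 7.
= 333 + 38.72 + 1641.5 + (-184.8) + (-319.2) + 240.24
= 1749.46.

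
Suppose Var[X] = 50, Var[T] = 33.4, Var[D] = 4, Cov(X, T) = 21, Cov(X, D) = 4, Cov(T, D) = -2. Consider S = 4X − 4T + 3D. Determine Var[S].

Var[S] = a²·Var[X] + b²·Var[T] + c²·Var[D] + 2ab·Cov(X, T) + 2ac·Cov(X, D) + 2bc·Cov(T, D), with a = 4, b = -4, c = 3.
= 800 + 534.4 + 36 + (-672) + 96 + 48
= 842.4.

Var[S] = 842.4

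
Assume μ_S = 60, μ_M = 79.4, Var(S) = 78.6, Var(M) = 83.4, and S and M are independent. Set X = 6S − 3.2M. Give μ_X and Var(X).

μ_X = 105.92, Var(X) = 3683.616

μ_X = 6·μ_S + (-3.2)·μ_M = 6·60 + (-3.2)·79.4 = 105.92.
Var(X) = a²·Var(S) + b²·Var(M) + 2ab·Cov(S, M) with a = 6, b = -3.2.
Independence gives Cov(S, M) = 0.
= 6²·78.6 + (-3.2)²·83.4 + 2·6·(-3.2)·0
= 2829.6 + 854.016 + 0 = 3683.616.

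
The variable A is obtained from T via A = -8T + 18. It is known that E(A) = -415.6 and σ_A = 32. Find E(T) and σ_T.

E(T) = 54.2, σ_T = 4

From A = -8T + 18: E(A) = a·E(T) + b, so E(T) = (E(A) − b)/a = (-415.6 − 18)/(-8) = 54.2.
σ_A = |a|·σ_T, so σ_T = 32/|-8| = 4.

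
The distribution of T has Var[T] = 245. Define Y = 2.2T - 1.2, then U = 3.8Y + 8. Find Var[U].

Var[U] = 17122.952

Var[Y] = 2.2²·245 = 1185.8.
Var[U] = 3.8²·1185.8 = 17122.952.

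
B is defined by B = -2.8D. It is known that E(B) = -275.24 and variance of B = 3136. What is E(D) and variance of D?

From B = -2.8D: E(B) = a·E(D) + b, so E(D) = (E(B) − b)/a = (-275.24 − 0)/(-2.8) = 98.3.
variance of B = a²·variance of D, so variance of D = 3136/(-2.8)² = 400.

E(D) = 98.3, variance of D = 400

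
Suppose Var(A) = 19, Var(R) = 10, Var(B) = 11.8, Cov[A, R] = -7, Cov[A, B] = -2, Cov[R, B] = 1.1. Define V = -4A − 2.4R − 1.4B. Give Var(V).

Var(V) = 235.32

Var(V) = a²·Var(A) + b²·Var(R) + c²·Var(B) + 2ab·Cov[A, R] + 2ac·Cov[A, B] + 2bc·Cov[R, B], with a = -4, b = -2.4, c = -1.4.
= 304 + 57.6 + 23.128 + (-134.4) + (-22.4) + 7.392
= 235.32.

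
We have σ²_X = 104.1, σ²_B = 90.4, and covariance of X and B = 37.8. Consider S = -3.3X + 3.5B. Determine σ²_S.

σ²_S = a²·σ²_X + b²·σ²_B + 2ab·covariance of X and B with a = -3.3, b = 3.5.
= (-3.3)²·104.1 + 3.5²·90.4 + 2·(-3.3)·3.5·37.8
= 1133.649 + 1107.4 + (-873.18) = 1367.869.

σ²_S = 1367.869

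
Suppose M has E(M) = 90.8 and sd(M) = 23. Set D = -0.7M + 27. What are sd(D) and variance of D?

D = -0.7M + 27 is linear with a = -0.7, b = 27.
sd(D) = |a|·sd(M) = |-0.7|·23 = 16.1.
variance of M = 23² = 529.
variance of D = a²·variance of M = (-0.7)²·529 = 259.21 (the additive constant 27 does not affect variance).

sd(D) = 16.1, variance of D = 259.21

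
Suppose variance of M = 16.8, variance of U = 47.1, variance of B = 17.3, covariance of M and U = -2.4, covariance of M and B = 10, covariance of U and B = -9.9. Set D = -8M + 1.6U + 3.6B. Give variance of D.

variance of D = 791.376

variance of D = a²·variance of M + b²·variance of U + c²·variance of B + 2ab·covariance of M and U + 2ac·covariance of M and B + 2bc·covariance of U and B, with a = -8, b = 1.6, c = 3.6.
= 1075.2 + 120.576 + 224.208 + 61.44 + (-576) + (-114.048)
= 791.376.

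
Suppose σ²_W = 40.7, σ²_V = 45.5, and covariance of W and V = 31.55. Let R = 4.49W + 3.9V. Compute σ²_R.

σ²_R = 2617.51517

σ²_R = a²·σ²_W + b²·σ²_V + 2ab·covariance of W and V with a = 4.49, b = 3.9.
= 4.49²·40.7 + 3.9²·45.5 + 2·4.49·3.9·31.55
= 820.51607 + 692.055 + 1104.9441 = 2617.51517.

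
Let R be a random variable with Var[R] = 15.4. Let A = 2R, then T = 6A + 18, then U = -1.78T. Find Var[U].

Var[U] = 7026.24384

Var[A] = 2²·15.4 = 61.6.
Var[T] = 6²·61.6 = 2217.6.
Var[U] = (-1.78)²·2217.6 = 7026.24384.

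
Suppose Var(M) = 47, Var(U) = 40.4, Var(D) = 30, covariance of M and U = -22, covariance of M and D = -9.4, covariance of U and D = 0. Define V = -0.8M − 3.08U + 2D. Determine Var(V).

Var(V) = a²·Var(M) + b²·Var(U) + c²·Var(D) + 2ab·covariance of M and U + 2ac·covariance of M and D + 2bc·covariance of U and D, with a = -0.8, b = -3.08, c = 2.
= 30.08 + 383.25056 + 120 + (-108.416) + 30.08 + 0
= 454.99456.

Var(V) = 454.99456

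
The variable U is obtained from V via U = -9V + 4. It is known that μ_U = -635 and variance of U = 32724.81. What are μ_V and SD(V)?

From U = -9V + 4: μ_U = a·μ_V + b, so μ_V = (μ_U − b)/a = (-635 − 4)/(-9) = 71.
SD(U) = √32724.81 = 180.9.
SD(U) = |a|·SD(V), so SD(V) = 180.9/|-9| = 20.1.

μ_V = 71, SD(V) = 20.1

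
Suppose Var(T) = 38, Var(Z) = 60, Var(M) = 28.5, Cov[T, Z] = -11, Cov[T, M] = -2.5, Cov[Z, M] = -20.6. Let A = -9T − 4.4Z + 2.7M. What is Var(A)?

Var(A) = a²·Var(T) + b²·Var(Z) + c²·Var(M) + 2ab·Cov[T, Z] + 2ac·Cov[T, M] + 2bc·Cov[Z, M], with a = -9, b = -4.4, c = 2.7.
= 3078 + 1161.6 + 207.765 + (-871.2) + 121.5 + 489.456
= 4187.121.

Var(A) = 4187.121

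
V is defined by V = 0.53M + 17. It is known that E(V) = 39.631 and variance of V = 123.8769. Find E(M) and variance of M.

From V = 0.53M + 17: E(V) = a·E(M) + b, so E(M) = (E(V) − b)/a = (39.631 − 17)/0.53 = 42.7.
variance of V = a²·variance of M, so variance of M = 123.8769/0.53² = 441.

E(M) = 42.7, variance of M = 441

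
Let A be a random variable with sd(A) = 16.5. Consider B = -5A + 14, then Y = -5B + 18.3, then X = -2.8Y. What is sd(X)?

sd(X) = 1155

sd(B) = |-5|·16.5 = 82.5.
sd(Y) = |-5|·82.5 = 412.5.
sd(X) = |-2.8|·412.5 = 1155.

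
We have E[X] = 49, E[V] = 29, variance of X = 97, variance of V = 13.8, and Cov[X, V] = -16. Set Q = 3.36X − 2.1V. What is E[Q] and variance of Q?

E[Q] = 103.74, variance of Q = 1381.7412

E[Q] = 3.36·E[X] + (-2.1)·E[V] = 3.36·49 + (-2.1)·29 = 103.74.
variance of Q = a²·variance of X + b²·variance of V + 2ab·Cov[X, V] with a = 3.36, b = -2.1.
= 3.36²·97 + (-2.1)²·13.8 + 2·3.36·(-2.1)·(-16)
= 1095.0912 + 60.858 + 225.792 = 1381.7412.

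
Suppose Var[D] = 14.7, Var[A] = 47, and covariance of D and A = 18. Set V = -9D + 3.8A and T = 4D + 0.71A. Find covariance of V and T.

covariance of V and T = -243.814

By bilinearity, covariance of V and T = ac·Var[D] + bd·Var[A] + (ad+bc)·covariance of D and A, with a=-9, b=3.8, c=4, d=0.71.
ac·Var[D] = (-9)·4·14.7 = -529.2
bd·Var[A] = 3.8·0.71·47 = 126.806
(ad+bc)·covariance of D and A = (8.81)·18 = 158.58
covariance of V and T = -529.2 + 126.806 + 158.58 = -243.814.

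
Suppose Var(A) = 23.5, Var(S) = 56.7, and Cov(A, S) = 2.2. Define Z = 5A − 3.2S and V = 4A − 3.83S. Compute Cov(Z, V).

Cov(Z, V) = 1094.6252

By bilinearity, Cov(Z, V) = ac·Var(A) + bd·Var(S) + (ad+bc)·Cov(A, S), with a=5, b=-3.2, c=4, d=-3.83.
ac·Var(A) = 5·4·23.5 = 470
bd·Var(S) = (-3.2)·(-3.83)·56.7 = 694.9152
(ad+bc)·Cov(A, S) = (-31.95)·2.2 = -70.29
Cov(Z, V) = 470 + 694.9152 + (-70.29) = 1094.6252.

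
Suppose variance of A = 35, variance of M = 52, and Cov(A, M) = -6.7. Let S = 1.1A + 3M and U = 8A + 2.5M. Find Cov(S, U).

Cov(S, U) = 518.775

By bilinearity, Cov(S, U) = ac·variance of A + bd·variance of M + (ad+bc)·Cov(A, M), with a=1.1, b=3, c=8, d=2.5.
ac·variance of A = 1.1·8·35 = 308
bd·variance of M = 3·2.5·52 = 390
(ad+bc)·Cov(A, M) = (26.75)·(-6.7) = -179.225
Cov(S, U) = 308 + 390 + (-179.225) = 518.775.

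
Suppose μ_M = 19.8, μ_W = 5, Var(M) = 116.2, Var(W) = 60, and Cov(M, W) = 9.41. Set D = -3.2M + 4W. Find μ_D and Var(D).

μ_D = -43.36, Var(D) = 1908.992

μ_D = (-3.2)·μ_M + 4·μ_W = (-3.2)·19.8 + 4·5 = -43.36.
Var(D) = a²·Var(M) + b²·Var(W) + 2ab·Cov(M, W) with a = -3.2, b = 4.
= (-3.2)²·116.2 + 4²·60 + 2·(-3.2)·4·9.41
= 1189.888 + 960 + (-240.896) = 1908.992.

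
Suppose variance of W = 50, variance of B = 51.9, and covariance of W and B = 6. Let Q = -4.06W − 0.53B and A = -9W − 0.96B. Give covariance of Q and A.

covariance of Q and A = 1905.41232

By bilinearity, covariance of Q and A = ac·variance of W + bd·variance of B + (ad+bc)·covariance of W and B, with a=-4.06, b=-0.53, c=-9, d=-0.96.
ac·variance of W = (-4.06)·(-9)·50 = 1827
bd·variance of B = (-0.53)·(-0.96)·51.9 = 26.40672
(ad+bc)·covariance of W and B = (8.6676)·6 = 52.0056
covariance of Q and A = 1827 + 26.40672 + 52.0056 = 1905.41232.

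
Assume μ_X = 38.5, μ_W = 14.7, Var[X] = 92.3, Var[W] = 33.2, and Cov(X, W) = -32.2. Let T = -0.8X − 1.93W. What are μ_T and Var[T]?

μ_T = (-0.8)·μ_X + (-1.93)·μ_W = (-0.8)·38.5 + (-1.93)·14.7 = -59.171.
Var[T] = a²·Var[X] + b²·Var[W] + 2ab·Cov(X, W) with a = -0.8, b = -1.93.
= (-0.8)²·92.3 + (-1.93)²·33.2 + 2·(-0.8)·(-1.93)·(-32.2)
= 59.072 + 123.66668 + (-99.4336) = 83.30508.

μ_T = -59.171, Var[T] = 83.30508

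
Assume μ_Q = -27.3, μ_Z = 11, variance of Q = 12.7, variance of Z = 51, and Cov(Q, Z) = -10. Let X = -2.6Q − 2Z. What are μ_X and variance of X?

μ_X = (-2.6)·μ_Q + (-2)·μ_Z = (-2.6)·(-27.3) + (-2)·11 = 48.98.
variance of X = a²·variance of Q + b²·variance of Z + 2ab·Cov(Q, Z) with a = -2.6, b = -2.
= (-2.6)²·12.7 + (-2)²·51 + 2·(-2.6)·(-2)·(-10)
= 85.852 + 204 + (-104) = 185.852.

μ_X = 48.98, variance of X = 185.852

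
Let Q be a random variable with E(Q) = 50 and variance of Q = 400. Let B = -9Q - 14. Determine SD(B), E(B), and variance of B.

SD(B) = 180, E(B) = -464, variance of B = 32400

B = -9Q - 14 is linear with a = -9, b = -14.
SD(Q) = √400 = 20.
SD(B) = |a|·SD(Q) = |-9|·20 = 180.
E(B) = a·E(Q) + b = (-9)·50 + (-14) = -464.
variance of B = a²·variance of Q = (-9)²·400 = 32400 (the additive constant -14 does not affect variance).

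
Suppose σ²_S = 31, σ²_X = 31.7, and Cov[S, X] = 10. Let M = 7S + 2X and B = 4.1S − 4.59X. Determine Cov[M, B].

Cov[M, B] = 359.394

By bilinearity, Cov[M, B] = ac·σ²_S + bd·σ²_X + (ad+bc)·Cov[S, X], with a=7, b=2, c=4.1, d=-4.59.
ac·σ²_S = 7·4.1·31 = 889.7
bd·σ²_X = 2·(-4.59)·31.7 = -291.006
(ad+bc)·Cov[S, X] = (-23.93)·10 = -239.3
Cov[M, B] = 889.7 + (-291.006) + (-239.3) = 359.394.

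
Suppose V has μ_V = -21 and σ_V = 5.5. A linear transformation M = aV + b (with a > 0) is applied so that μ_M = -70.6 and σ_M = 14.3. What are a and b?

a = 2.6, b = -16

σ_M = a·σ_V (a > 0), so a = 14.3/5.5 = 2.6.
μ_M = a·μ_V + b, so b = -70.6 − 2.6·(-21) = -16.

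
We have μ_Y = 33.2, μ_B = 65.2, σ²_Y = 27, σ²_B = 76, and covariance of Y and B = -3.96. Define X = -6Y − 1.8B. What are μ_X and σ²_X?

μ_X = (-6)·μ_Y + (-1.8)·μ_B = (-6)·33.2 + (-1.8)·65.2 = -316.56.
σ²_X = a²·σ²_Y + b²·σ²_B + 2ab·covariance of Y and B with a = -6, b = -1.8.
= (-6)²·27 + (-1.8)²·76 + 2·(-6)·(-1.8)·(-3.96)
= 972 + 246.24 + (-85.536) = 1132.704.

μ_X = -316.56, σ²_X = 1132.704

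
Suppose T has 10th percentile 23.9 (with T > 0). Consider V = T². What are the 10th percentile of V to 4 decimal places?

T² is increasing, so P_{10}(V) = g(P_{10}(T)) = 571.21.

10th percentile of V = 571.21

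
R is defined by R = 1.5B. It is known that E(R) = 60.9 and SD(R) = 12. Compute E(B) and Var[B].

E(B) = 40.6, Var[B] = 64

From R = 1.5B: E(R) = a·E(B) + b, so E(B) = (E(R) − b)/a = (60.9 − 0)/1.5 = 40.6.
Var[R] = 12² = 144.
Var[R] = a²·Var[B], so Var[B] = 144/1.5² = 64.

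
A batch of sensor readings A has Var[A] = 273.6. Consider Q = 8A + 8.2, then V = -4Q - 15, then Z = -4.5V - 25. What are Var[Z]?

Var[Z] = 5673369.6

Var[Q] = 8²·273.6 = 17510.4.
Var[V] = (-4)²·17510.4 = 280166.4.
Var[Z] = (-4.5)²·280166.4 = 5673369.6.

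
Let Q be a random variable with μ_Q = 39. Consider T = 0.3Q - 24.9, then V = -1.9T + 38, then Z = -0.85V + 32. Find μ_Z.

μ_Z = -21.618

μ_T = 0.3·39 + (-24.9) = -13.2.
μ_V = (-1.9)·(-13.2) + 38 = 63.08.
μ_Z = (-0.85)·63.08 + 32 = -21.618.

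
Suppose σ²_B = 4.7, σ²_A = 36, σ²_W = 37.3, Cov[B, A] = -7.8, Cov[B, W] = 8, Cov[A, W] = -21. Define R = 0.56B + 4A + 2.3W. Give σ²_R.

σ²_R = a²·σ²_B + b²·σ²_A + c²·σ²_W + 2ab·Cov[B, A] + 2ac·Cov[B, W] + 2bc·Cov[A, W], with a = 0.56, b = 4, c = 2.3.
= 1.47392 + 576 + 197.317 + (-34.944) + 20.608 + (-386.4)
= 374.05492.

σ²_R = 374.05492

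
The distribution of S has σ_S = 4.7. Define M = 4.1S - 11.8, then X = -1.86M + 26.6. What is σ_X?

σ_M = |4.1|·4.7 = 19.27.
σ_X = |-1.86|·19.27 = 35.8422.

σ_X = 35.8422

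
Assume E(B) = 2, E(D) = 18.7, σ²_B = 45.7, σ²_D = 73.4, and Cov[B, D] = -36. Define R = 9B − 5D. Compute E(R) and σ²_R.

E(R) = -75.5, σ²_R = 8776.7

E(R) = 9·E(B) + (-5)·E(D) = 9·2 + (-5)·18.7 = -75.5.
σ²_R = a²·σ²_B + b²·σ²_D + 2ab·Cov[B, D] with a = 9, b = -5.
= 9²·45.7 + (-5)²·73.4 + 2·9·(-5)·(-36)
= 3701.7 + 1835 + 3240 = 8776.7.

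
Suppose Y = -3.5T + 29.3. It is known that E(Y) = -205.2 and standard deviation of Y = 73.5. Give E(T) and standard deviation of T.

From Y = -3.5T + 29.3: E(Y) = a·E(T) + b, so E(T) = (E(Y) − b)/a = (-205.2 − 29.3)/(-3.5) = 67.
standard deviation of Y = |a|·standard deviation of T, so standard deviation of T = 73.5/|-3.5| = 21.

E(T) = 67, standard deviation of T = 21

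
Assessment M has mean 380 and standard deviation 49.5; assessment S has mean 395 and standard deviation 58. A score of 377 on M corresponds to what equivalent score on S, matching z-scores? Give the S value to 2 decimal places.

z = (377 − 380)/49.5 ≈ -0.0606.
S = 395 + z·58 = 395 + (377 − 380)·58/49.5 ≈ 391.48.

S = 391.48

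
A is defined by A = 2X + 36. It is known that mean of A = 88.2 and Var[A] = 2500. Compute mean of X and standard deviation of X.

From A = 2X + 36: mean of A = a·mean of X + b, so mean of X = (mean of A − b)/a = (88.2 − 36)/2 = 26.1.
standard deviation of A = √2500 = 50.
standard deviation of A = |a|·standard deviation of X, so standard deviation of X = 50/|2| = 25.

mean of X = 26.1, standard deviation of X = 25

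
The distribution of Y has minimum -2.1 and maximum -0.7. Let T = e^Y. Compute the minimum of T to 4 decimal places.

e^Y is increasing on this domain, so min(T) comes from min(Y) = -2.1: min(T) = exp(-2.1) ≈ 0.1225.

min(T) = 0.1225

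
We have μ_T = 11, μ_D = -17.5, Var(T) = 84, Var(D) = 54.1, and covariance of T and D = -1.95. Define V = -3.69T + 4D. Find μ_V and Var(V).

μ_V = -110.59, Var(V) = 2066.9164

μ_V = (-3.69)·μ_T + 4·μ_D = (-3.69)·11 + 4·(-17.5) = -110.59.
Var(V) = a²·Var(T) + b²·Var(D) + 2ab·covariance of T and D with a = -3.69, b = 4.
= (-3.69)²·84 + 4²·54.1 + 2·(-3.69)·4·(-1.95)
= 1143.7524 + 865.6 + 57.564 = 2066.9164.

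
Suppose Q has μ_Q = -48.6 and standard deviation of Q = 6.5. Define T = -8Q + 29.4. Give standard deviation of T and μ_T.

standard deviation of T = 52, μ_T = 418.2

T = -8Q + 29.4 is linear with a = -8, b = 29.4.
standard deviation of T = |a|·standard deviation of Q = |-8|·6.5 = 52.
μ_T = a·μ_Q + b = (-8)·(-48.6) + 29.4 = 418.2.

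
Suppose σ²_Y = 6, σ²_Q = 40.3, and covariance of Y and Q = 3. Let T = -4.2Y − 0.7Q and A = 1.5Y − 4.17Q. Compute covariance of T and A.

By bilinearity, covariance of T and A = ac·σ²_Y + bd·σ²_Q + (ad+bc)·covariance of Y and Q, with a=-4.2, b=-0.7, c=1.5, d=-4.17.
ac·σ²_Y = (-4.2)·1.5·6 = -37.8
bd·σ²_Q = (-0.7)·(-4.17)·40.3 = 117.6357
(ad+bc)·covariance of Y and Q = (16.464)·3 = 49.392
covariance of T and A = -37.8 + 117.6357 + 49.392 = 129.2277.

covariance of T and A = 129.2277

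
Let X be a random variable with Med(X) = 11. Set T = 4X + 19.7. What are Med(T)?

A linear map preserves order up to sign, so Med(T) = a·Med(X) + b = 4·11 + 19.7 = 63.7.

Med(T) = 63.7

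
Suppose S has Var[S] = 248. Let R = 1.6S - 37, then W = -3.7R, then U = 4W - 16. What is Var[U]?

Var[R] = 1.6²·248 = 634.88.
Var[W] = (-3.7)²·634.88 = 8691.5072.
Var[U] = 4²·8691.5072 = 139064.1152.

Var[U] = 139064.1152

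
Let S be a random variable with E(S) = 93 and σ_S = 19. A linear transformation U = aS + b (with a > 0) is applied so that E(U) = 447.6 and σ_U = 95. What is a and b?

σ_U = a·σ_S (a > 0), so a = 95/19 = 5.
E(U) = a·E(S) + b, so b = 447.6 − 5·93 = -17.4.

a = 5, b = -17.4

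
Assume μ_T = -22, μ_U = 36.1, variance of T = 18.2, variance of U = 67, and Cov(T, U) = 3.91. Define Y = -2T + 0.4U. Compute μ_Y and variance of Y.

μ_Y = 58.44, variance of Y = 77.264

μ_Y = (-2)·μ_T + 0.4·μ_U = (-2)·(-22) + 0.4·36.1 = 58.44.
variance of Y = a²·variance of T + b²·variance of U + 2ab·Cov(T, U) with a = -2, b = 0.4.
= (-2)²·18.2 + 0.4²·67 + 2·(-2)·0.4·3.91
= 72.8 + 10.72 + (-6.256) = 77.264.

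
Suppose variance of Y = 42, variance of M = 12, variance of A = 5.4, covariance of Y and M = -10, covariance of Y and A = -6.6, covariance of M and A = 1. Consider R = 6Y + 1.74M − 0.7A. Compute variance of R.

variance of R = 1395.1812

variance of R = a²·variance of Y + b²·variance of M + c²·variance of A + 2ab·covariance of Y and M + 2ac·covariance of Y and A + 2bc·covariance of M and A, with a = 6, b = 1.74, c = -0.7.
= 1512 + 36.3312 + 2.646 + (-208.8) + 55.44 + (-2.436)
= 1395.1812.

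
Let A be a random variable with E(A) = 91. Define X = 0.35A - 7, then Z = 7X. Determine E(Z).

E(Z) = 173.95

E(X) = 0.35·91 + (-7) = 24.85.
E(Z) = 7·24.85 = 173.95.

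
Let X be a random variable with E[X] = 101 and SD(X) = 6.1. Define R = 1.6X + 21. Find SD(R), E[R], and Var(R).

SD(R) = 9.76, E[R] = 182.6, Var(R) = 95.2576

R = 1.6X + 21 is linear with a = 1.6, b = 21.
SD(R) = |a|·SD(X) = |1.6|·6.1 = 9.76.
E[R] = a·E[X] + b = 1.6·101 + 21 = 182.6.
Var(X) = 6.1² = 37.21.
Var(R) = a²·Var(X) = 1.6²·37.21 = 95.2576 (the additive constant 21 does not affect variance).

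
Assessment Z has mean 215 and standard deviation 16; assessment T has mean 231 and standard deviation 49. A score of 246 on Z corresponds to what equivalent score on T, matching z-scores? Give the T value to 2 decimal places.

T = 325.94

z = (246 − 215)/16 = 1.9375.
T = 231 + z·49 = 231 + (246 − 215)·49/16 ≈ 325.94.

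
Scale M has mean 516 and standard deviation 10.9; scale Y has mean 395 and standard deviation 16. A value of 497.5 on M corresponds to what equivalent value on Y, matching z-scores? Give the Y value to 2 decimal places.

Y = 367.84

z = (497.5 − 516)/10.9 ≈ -1.6972.
Y = 395 + z·16 = 395 + (497.5 − 516)·16/10.9 ≈ 367.84.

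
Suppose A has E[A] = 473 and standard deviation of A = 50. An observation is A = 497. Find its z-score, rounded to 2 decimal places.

z = (A − E[A]) / standard deviation of A = (497 − 473) / 50 = 0.48.

z = 0.48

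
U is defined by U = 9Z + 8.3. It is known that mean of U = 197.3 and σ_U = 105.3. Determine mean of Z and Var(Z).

mean of Z = 21, Var(Z) = 136.89

From U = 9Z + 8.3: mean of U = a·mean of Z + b, so mean of Z = (mean of U − b)/a = (197.3 − 8.3)/9 = 21.
Var(U) = 105.3² = 11088.09.
Var(U) = a²·Var(Z), so Var(Z) = 11088.09/9² = 136.89.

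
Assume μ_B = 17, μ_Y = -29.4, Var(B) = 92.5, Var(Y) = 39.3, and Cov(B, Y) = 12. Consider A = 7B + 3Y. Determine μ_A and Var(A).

μ_A = 7·μ_B + 3·μ_Y = 7·17 + 3·(-29.4) = 30.8.
Var(A) = a²·Var(B) + b²·Var(Y) + 2ab·Cov(B, Y) with a = 7, b = 3.
= 7²·92.5 + 3²·39.3 + 2·7·3·12
= 4532.5 + 353.7 + 504 = 5390.2.

μ_A = 30.8, Var(A) = 5390.2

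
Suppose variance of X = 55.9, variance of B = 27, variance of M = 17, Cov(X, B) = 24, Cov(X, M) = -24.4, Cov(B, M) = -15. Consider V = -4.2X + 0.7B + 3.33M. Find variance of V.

variance of V = a²·variance of X + b²·variance of B + c²·variance of M + 2ab·Cov(X, B) + 2ac·Cov(X, M) + 2bc·Cov(B, M), with a = -4.2, b = 0.7, c = 3.33.
= 986.076 + 13.23 + 188.5113 + (-141.12) + 682.5168 + (-69.93)
= 1659.2841.

variance of V = 1659.2841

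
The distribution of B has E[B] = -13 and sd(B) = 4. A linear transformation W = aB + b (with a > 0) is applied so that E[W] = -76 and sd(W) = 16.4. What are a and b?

sd(W) = a·sd(B) (a > 0), so a = 16.4/4 = 4.1.
E[W] = a·E[B] + b, so b = -76 − 4.1·(-13) = -22.7.

a = 4.1, b = -22.7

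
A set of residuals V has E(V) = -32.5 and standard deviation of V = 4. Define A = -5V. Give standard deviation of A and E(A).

standard deviation of A = 20, E(A) = 162.5

A = -5V is linear with a = -5, b = 0.
standard deviation of A = |a|·standard deviation of V = |-5|·4 = 20.
E(A) = a·E(V) + b = (-5)·(-32.5) = 162.5.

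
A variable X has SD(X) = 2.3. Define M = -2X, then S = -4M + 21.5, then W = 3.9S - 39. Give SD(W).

SD(W) = 71.76

SD(M) = |-2|·2.3 = 4.6.
SD(S) = |-4|·4.6 = 18.4.
SD(W) = |3.9|·18.4 = 71.76.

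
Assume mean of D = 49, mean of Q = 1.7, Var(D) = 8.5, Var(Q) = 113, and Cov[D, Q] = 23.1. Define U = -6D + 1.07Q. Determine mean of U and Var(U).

mean of U = -292.181, Var(U) = 138.7697

mean of U = (-6)·mean of D + 1.07·mean of Q = (-6)·49 + 1.07·1.7 = -292.181.
Var(U) = a²·Var(D) + b²·Var(Q) + 2ab·Cov[D, Q] with a = -6, b = 1.07.
= (-6)²·8.5 + 1.07²·113 + 2·(-6)·1.07·23.1
= 306 + 129.3737 + (-296.604) = 138.7697.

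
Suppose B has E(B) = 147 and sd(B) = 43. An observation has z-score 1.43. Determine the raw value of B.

B = 208.49

B = E(B) + z·sd(B) = 147 + 1.43·43 = 208.49.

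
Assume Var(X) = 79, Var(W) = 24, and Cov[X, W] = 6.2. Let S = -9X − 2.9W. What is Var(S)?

Var(S) = 6924.48

Var(S) = a²·Var(X) + b²·Var(W) + 2ab·Cov[X, W] with a = -9, b = -2.9.
= (-9)²·79 + (-2.9)²·24 + 2·(-9)·(-2.9)·6.2
= 6399 + 201.84 + 323.64 = 6924.48.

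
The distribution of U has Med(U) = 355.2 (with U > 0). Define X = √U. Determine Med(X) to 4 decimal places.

√U is monotone on this domain, so Med(X) = √(355.2) ≈ 18.8468.

Med(X) = 18.8468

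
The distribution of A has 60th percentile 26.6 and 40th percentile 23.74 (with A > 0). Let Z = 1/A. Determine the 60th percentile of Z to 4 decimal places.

1/A is decreasing on A > 0, so percentile order reverses: P_{60}(Z) uses P_{40}(A) = 23.74.
P_{60}(Z) = 1/23.74 ≈ 0.0421.

60th percentile of Z = 0.0421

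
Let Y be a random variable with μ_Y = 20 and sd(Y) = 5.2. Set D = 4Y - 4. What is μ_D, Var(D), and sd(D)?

D = 4Y - 4 is linear with a = 4, b = -4.
μ_D = a·μ_Y + b = 4·20 + (-4) = 76.
Var(Y) = 5.2² = 27.04.
Var(D) = a²·Var(Y) = 4²·27.04 = 432.64 (the additive constant -4 does not affect variance).
sd(D) = |a|·sd(Y) = |4|·5.2 = 20.8.

μ_D = 76, Var(D) = 432.64, sd(D) = 20.8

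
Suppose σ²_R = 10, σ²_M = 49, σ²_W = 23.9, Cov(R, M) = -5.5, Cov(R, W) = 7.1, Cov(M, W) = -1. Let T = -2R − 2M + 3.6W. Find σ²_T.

σ²_T = 413.904

σ²_T = a²·σ²_R + b²·σ²_M + c²·σ²_W + 2ab·Cov(R, M) + 2ac·Cov(R, W) + 2bc·Cov(M, W), with a = -2, b = -2, c = 3.6.
= 40 + 196 + 309.744 + (-44) + (-102.24) + 14.4
= 413.904.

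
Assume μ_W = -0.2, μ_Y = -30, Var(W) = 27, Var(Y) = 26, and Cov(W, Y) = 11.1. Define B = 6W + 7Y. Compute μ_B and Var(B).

μ_B = 6·μ_W + 7·μ_Y = 6·(-0.2) + 7·(-30) = -211.2.
Var(B) = a²·Var(W) + b²·Var(Y) + 2ab·Cov(W, Y) with a = 6, b = 7.
= 6²·27 + 7²·26 + 2·6·7·11.1
= 972 + 1274 + 932.4 = 3178.4.

μ_B = -211.2, Var(B) = 3178.4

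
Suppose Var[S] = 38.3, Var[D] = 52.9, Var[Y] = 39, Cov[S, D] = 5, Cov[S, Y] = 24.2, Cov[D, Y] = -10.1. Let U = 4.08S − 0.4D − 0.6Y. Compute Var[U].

Var[U] = 520.40992

Var[U] = a²·Var[S] + b²·Var[D] + c²·Var[Y] + 2ab·Cov[S, D] + 2ac·Cov[S, Y] + 2bc·Cov[D, Y], with a = 4.08, b = -0.4, c = -0.6.
= 637.55712 + 8.464 + 14.04 + (-16.32) + (-118.4832) + (-4.848)
= 520.40992.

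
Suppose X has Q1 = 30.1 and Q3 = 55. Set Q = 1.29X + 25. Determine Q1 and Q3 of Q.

a = 1.29 > 0: Q1(Q) = a·Q1(X)+b = 63.829, Q3(Q) = a·Q3(X)+b = 95.95.

Q1(Q) = 63.829, Q3(Q) = 95.95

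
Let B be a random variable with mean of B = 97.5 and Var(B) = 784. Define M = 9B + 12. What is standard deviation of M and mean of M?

standard deviation of M = 252, mean of M = 889.5

M = 9B + 12 is linear with a = 9, b = 12.
standard deviation of B = √784 = 28.
standard deviation of M = |a|·standard deviation of B = |9|·28 = 252.
mean of M = a·mean of B + b = 9·97.5 + 12 = 889.5.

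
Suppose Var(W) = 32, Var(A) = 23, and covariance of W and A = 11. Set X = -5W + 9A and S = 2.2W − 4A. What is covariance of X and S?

By bilinearity, covariance of X and S = ac·Var(W) + bd·Var(A) + (ad+bc)·covariance of W and A, with a=-5, b=9, c=2.2, d=-4.
ac·Var(W) = (-5)·2.2·32 = -352
bd·Var(A) = 9·(-4)·23 = -828
(ad+bc)·covariance of W and A = (39.8)·11 = 437.8
covariance of X and S = -352 + (-828) + 437.8 = -742.2.

covariance of X and S = -742.2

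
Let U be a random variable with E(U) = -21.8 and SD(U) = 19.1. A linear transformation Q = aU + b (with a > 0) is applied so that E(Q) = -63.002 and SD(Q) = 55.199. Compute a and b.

SD(Q) = a·SD(U) (a > 0), so a = 55.199/19.1 = 2.89.
E(Q) = a·E(U) + b, so b = -63.002 − 2.89·(-21.8) = 0.

a = 2.89, b = 0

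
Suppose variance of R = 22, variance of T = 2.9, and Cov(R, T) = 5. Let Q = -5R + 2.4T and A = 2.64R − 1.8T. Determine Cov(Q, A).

Cov(Q, A) = -226.248

By bilinearity, Cov(Q, A) = ac·variance of R + bd·variance of T + (ad+bc)·Cov(R, T), with a=-5, b=2.4, c=2.64, d=-1.8.
ac·variance of R = (-5)·2.64·22 = -290.4
bd·variance of T = 2.4·(-1.8)·2.9 = -12.528
(ad+bc)·Cov(R, T) = (15.336)·5 = 76.68
Cov(Q, A) = -290.4 + (-12.528) + 76.68 = -226.248.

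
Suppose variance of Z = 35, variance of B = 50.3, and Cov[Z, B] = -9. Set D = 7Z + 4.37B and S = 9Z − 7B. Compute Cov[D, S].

Cov[D, S] = 753.353

By bilinearity, Cov[D, S] = ac·variance of Z + bd·variance of B + (ad+bc)·Cov[Z, B], with a=7, b=4.37, c=9, d=-7.
ac·variance of Z = 7·9·35 = 2205
bd·variance of B = 4.37·(-7)·50.3 = -1538.677
(ad+bc)·Cov[Z, B] = (-9.67)·(-9) = 87.03
Cov[D, S] = 2205 + (-1538.677) + 87.03 = 753.353.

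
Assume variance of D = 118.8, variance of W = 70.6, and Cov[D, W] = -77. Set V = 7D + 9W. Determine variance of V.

variance of V = a²·variance of D + b²·variance of W + 2ab·Cov[D, W] with a = 7, b = 9.
= 7²·118.8 + 9²·70.6 + 2·7·9·(-77)
= 5821.2 + 5718.6 + (-9702) = 1837.8.

variance of V = 1837.8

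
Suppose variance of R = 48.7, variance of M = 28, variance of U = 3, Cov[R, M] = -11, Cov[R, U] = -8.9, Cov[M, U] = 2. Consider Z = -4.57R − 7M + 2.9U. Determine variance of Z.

variance of Z = a²·variance of R + b²·variance of M + c²·variance of U + 2ab·Cov[R, M] + 2ac·Cov[R, U] + 2bc·Cov[M, U], with a = -4.57, b = -7, c = 2.9.
= 1017.09463 + 1372 + 25.23 + (-703.78) + 235.9034 + (-81.2)
= 1865.24803.

variance of Z = 1865.24803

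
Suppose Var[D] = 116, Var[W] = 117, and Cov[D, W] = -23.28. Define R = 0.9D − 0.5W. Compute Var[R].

Var[R] = 144.162

Var[R] = a²·Var[D] + b²·Var[W] + 2ab·Cov[D, W] with a = 0.9, b = -0.5.
= 0.9²·116 + (-0.5)²·117 + 2·0.9·(-0.5)·(-23.28)
= 93.96 + 29.25 + 20.952 = 144.162.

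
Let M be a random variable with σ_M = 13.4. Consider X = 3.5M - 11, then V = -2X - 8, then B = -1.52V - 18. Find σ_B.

σ_X = |3.5|·13.4 = 46.9.
σ_V = |-2|·46.9 = 93.8.
σ_B = |-1.52|·93.8 = 142.576.

σ_B = 142.576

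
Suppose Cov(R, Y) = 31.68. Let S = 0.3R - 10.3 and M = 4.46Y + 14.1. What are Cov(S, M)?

Cov(S, M) = a·c·Cov(R, Y) = 0.3·4.46·31.68 = 42.38784. Additive constants drop out.

Cov(S, M) = 42.38784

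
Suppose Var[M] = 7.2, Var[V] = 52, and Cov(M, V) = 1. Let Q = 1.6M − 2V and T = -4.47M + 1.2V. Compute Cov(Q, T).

Cov(Q, T) = -165.4344

By bilinearity, Cov(Q, T) = ac·Var[M] + bd·Var[V] + (ad+bc)·Cov(M, V), with a=1.6, b=-2, c=-4.47, d=1.2.
ac·Var[M] = 1.6·(-4.47)·7.2 = -51.4944
bd·Var[V] = (-2)·1.2·52 = -124.8
(ad+bc)·Cov(M, V) = (10.86)·1 = 10.86
Cov(Q, T) = -51.4944 + (-124.8) + 10.86 = -165.4344.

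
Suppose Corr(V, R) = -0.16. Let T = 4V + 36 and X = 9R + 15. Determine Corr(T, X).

Corr(T, X) = -0.16

Linear rescalings preserve correlation up to sign; here the slopes 4 and 9 have the same sign, so Corr(T, X) = Corr(V, R) = -0.16.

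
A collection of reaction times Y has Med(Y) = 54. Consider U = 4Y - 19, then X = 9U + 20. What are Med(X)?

Med(X) = 1793

Med(U) = 4·54 + (-19) = 197.
Med(X) = 9·197 + 20 = 1793.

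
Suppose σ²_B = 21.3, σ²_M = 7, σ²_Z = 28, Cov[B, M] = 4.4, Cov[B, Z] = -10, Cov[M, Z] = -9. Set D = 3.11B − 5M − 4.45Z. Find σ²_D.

σ²_D = 674.93573

σ²_D = a²·σ²_B + b²·σ²_M + c²·σ²_Z + 2ab·Cov[B, M] + 2ac·Cov[B, Z] + 2bc·Cov[M, Z], with a = 3.11, b = -5, c = -4.45.
= 206.01573 + 175 + 554.47 + (-136.84) + 276.79 + (-400.5)
= 674.93573.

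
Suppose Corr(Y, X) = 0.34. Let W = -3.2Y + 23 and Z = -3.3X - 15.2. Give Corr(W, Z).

Corr(W, Z) = 0.34

Linear rescalings preserve correlation up to sign; here the slopes -3.2 and -3.3 have the same sign, so Corr(W, Z) = Corr(Y, X) = 0.34.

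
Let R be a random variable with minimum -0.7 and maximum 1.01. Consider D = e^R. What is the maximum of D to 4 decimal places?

max(D) = 2.7456

e^R is increasing on this domain, so max(D) comes from max(R) = 1.01: max(D) = exp(1.01) ≈ 2.7456.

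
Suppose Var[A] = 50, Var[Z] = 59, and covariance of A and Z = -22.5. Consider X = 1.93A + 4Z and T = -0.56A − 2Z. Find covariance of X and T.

By bilinearity, covariance of X and T = ac·Var[A] + bd·Var[Z] + (ad+bc)·covariance of A and Z, with a=1.93, b=4, c=-0.56, d=-2.
ac·Var[A] = 1.93·(-0.56)·50 = -54.04
bd·Var[Z] = 4·(-2)·59 = -472
(ad+bc)·covariance of A and Z = (-6.1)·(-22.5) = 137.25
covariance of X and T = -54.04 + (-472) + 137.25 = -388.79.

covariance of X and T = -388.79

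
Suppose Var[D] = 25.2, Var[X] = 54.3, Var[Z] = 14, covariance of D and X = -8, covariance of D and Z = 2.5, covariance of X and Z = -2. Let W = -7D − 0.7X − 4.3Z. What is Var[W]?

Var[W] = 1580.327

Var[W] = a²·Var[D] + b²·Var[X] + c²·Var[Z] + 2ab·covariance of D and X + 2ac·covariance of D and Z + 2bc·covariance of X and Z, with a = -7, b = -0.7, c = -4.3.
= 1234.8 + 26.607 + 258.86 + (-78.4) + 150.5 + (-12.04)
= 1580.327.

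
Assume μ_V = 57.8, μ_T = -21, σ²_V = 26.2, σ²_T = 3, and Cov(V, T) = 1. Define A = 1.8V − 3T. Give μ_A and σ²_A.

μ_A = 1.8·μ_V + (-3)·μ_T = 1.8·57.8 + (-3)·(-21) = 167.04.
σ²_A = a²·σ²_V + b²·σ²_T + 2ab·Cov(V, T) with a = 1.8, b = -3.
= 1.8²·26.2 + (-3)²·3 + 2·1.8·(-3)·1
= 84.888 + 27 + (-10.8) = 101.088.

μ_A = 167.04, σ²_A = 101.088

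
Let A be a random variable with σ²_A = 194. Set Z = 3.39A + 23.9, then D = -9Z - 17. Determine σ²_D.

σ²_D = 180586.8594

σ²_Z = 3.39²·194 = 2229.4674.
σ²_D = (-9)²·2229.4674 = 180586.8594.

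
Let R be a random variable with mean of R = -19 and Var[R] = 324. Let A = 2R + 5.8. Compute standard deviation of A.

A = 2R + 5.8 is linear with a = 2, b = 5.8.
standard deviation of R = √324 = 18.
standard deviation of A = |a|·standard deviation of R = |2|·18 = 36.

standard deviation of A = 36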